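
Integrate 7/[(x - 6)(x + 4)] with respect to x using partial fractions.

Decompose: 7/[(x - 6)(x + 4)] = (7/10)/(x - 6) - (7/10)/(x + 4). Integrate each term: (7/10) ln|(x - 6)| - (7/10) ln|(x + 4)| + C


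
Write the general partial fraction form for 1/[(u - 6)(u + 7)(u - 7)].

Three distinct linear factors: α/(u - 6) + β/(u + 7) + γ/(u - 7)


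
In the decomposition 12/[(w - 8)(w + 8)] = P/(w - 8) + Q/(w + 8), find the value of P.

Cover-up at w = 8: P = 12/(8 + 8) = 12/16 = 3/4


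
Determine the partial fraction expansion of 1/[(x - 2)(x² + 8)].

Cover-up at x = 2: α = 1/(2² + 8) = 1/12. Then β = -α = -1/12, γ = -α·(0 + 2) = -1/6
Result: (1/12)/(x - 2) - ((1/12)x + 1/6)/(x² + 8)


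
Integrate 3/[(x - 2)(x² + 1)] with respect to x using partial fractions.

Cover-up at x=2: P = 3/(2²+1) = 3/5. Coeff matching: Q = -3/5, R = -6/5. Decomposition: (3/5)/(x - 2) - ((3/5)x + 6/5)/(x² + 1). Integrate: linear → ln, quadratic → (1/2)ln + arctan: (3/5) ln|(x - 2)| - (3/10) ln(x² + 1) - (6/5) arctan(x) + C


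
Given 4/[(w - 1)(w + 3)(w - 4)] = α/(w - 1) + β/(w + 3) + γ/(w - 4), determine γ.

Cover-up at w = 4: γ = 4/[(4 - 1)(4 + 3)] = 4/[(3)(7)] = 4/21


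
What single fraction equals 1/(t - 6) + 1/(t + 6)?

Common denominator (t - 6)(t + 6). Numerator: 1(t + 6) + 1(t - 6) = (t + 6) + (t - 6) = 2t
Result: (2t)/[(t - 6)(t + 6)]


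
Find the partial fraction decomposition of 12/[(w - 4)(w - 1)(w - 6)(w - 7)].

Using Heaviside cover-up: (2/3)/(w - 4) - (2/15)/(w - 1) - (6/5)/(w - 6) + (2/3)/(w - 7)


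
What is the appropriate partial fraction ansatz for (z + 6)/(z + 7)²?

Repeated linear factor: α/(z + 7) + β/(z + 7)²


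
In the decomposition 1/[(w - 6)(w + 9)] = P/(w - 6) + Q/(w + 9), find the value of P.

Cover-up at w = 6: P = 1/(6 + 9) = 1/15


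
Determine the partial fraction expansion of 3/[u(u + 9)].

3/u(u + 9) = α/u + β/(u + 9). α = 3/(0 + 9) = 1/3, β = 3/(-9 - 0) = -1/3
Result: (1/3)/u - (1/3)/(u + 9)


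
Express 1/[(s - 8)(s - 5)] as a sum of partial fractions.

1/(s - 8)(s - 5) = P/(s - 8) + Q/(s - 5). P = 1/(8 - 5) = 1/3, Q = 1/(5 - 8) = -1/3
Result: (1/3)/(s - 8) - (1/3)/(s - 5)


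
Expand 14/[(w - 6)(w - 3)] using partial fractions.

14/(w - 6)(w - 3) = P/(w - 6) + Q/(w - 3). P = 14/(6 - 3) = 14/3, Q = 14/(3 - 6) = -14/3
Result: (14/3)/(w - 6) - (14/3)/(w - 3)


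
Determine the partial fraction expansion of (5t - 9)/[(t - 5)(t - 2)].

At t=5: P = (5·5 - 9)/(5 - 2) = 16/3. At t=2: Q = (5·2 - 9)/(2 - 5) = -1/3
Result: (16/3)/(t - 5) - (1/3)/(t - 2)


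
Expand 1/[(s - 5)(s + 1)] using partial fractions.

1/(s - 5)(s + 1) = A/(s - 5) + B/(s + 1). A = 1/(5 + 1) = 1/6, B = 1/(-1 - 5) = -1/6
Result: (1/6)/(s - 5) - (1/6)/(s + 1)


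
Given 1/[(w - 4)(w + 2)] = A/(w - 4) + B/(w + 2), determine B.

Cover-up at w = -2: B = 1/(-2 - 4) = -1/6


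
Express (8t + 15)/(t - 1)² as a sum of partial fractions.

(8t + 15) = α(t - 1) + β. At t = 1: β = 8·1 + 15 = 23. Coeff of t: α = 8
Result: 8/(t - 1) + 23/(t - 1)²


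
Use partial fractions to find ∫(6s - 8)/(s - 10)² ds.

Decompose: A = 6, B = 6·10 - 8 = 52, so (6s - 8)/(s - 10)² = 6/(s - 10) + 52/(s - 10)². Integrate: ∫ A/(s - 10) ds = 6 ln|(s - 10)|; ∫ B/(s - 10)² ds = -52/(s - 10). Sum: 6 ln|(s - 10)| - 52/(s - 10) + C


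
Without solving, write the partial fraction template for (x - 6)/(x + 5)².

Repeated linear factor: α/(x + 5) + β/(x + 5)²


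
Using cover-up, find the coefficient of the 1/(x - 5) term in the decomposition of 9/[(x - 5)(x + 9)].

Cover (x - 5), set x=5: 9/((x + 9) at x=5) = 9/(14) = 9/14


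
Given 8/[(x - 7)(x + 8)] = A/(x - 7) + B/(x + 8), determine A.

Cover-up at x = 7: A = 8/(7 + 8) = 8/15


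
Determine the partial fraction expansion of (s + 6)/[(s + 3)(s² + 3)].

At s=-3: P = (1·(-3) + 6)/((-3)² + 3) = 1/4. Q = -P = -1/4, R = 1 - (-3)·P = 7/4
Result: (1/4)/(s + 3) - ((1/4)s - 7/4)/(s² + 3)


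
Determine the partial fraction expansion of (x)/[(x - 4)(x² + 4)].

At x=4: P = (1·4 + 0)/(4² + 4) = 1/5. Q = -P = -1/5, R = 1 - 4·P = 1/5
Result: (1/5)/(x - 4) - ((1/5)x - 1/5)/(x² + 4)


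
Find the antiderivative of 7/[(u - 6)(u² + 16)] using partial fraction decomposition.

Cover-up at u=6: α = 7/(6²+16) = 7/52. Coeff matching: β = -7/52, γ = -21/26. Decomposition: (7/52)/(u - 6) - ((7/52)u + 21/26)/(u² + 16). Integrate: linear → ln, quadratic → (1/2)ln + arctan: (7/52) ln|(u - 6)| - (7/104) ln(u² + 16) - (21/104) arctan(u/4) + C


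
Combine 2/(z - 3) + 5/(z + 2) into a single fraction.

Common denominator (z - 3)(z + 2). Numerator: 2(z + 2) + 5(z - 3) = (2z + 4) + (5z - 15) = 7z - 11
Result: (7z - 11)/[(z - 3)(z + 2)]


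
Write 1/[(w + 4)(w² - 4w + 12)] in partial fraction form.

Cover-up at w = -4: α = 1/((-4)² - 4·(-4) + 12) = 1/44. Then β = -α = -1/44, γ = -α·(-4 - 4) = 2/11
Result: (1/44)/(w + 4) - ((1/44)w - 2/11)/(w² - 4w + 12)


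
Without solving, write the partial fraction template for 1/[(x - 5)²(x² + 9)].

Repeated linear + quadratic: A/(x - 5) + B/(x - 5)² + (Cx + D)/(x² + 9)


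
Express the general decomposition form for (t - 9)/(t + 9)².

Repeated linear factor: A/(t + 9) + B/(t + 9)²


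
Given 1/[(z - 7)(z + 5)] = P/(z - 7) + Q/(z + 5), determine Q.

Cover-up at z = -5: Q = 1/(-5 - 7) = -1/12


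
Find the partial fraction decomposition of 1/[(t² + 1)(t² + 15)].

Coefficient matching gives A = C = 0, B = 1/(15-1) = 1/14, D = -B = -1/14
Result: (1/14)/(t² + 1) - (1/14)/(t² + 15)


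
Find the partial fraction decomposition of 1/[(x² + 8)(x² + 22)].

Coefficient matching gives A = C = 0, B = 1/(22-8) = 1/14, D = -B = -1/14
Result: (1/14)/(x² + 8) - (1/14)/(x² + 22)


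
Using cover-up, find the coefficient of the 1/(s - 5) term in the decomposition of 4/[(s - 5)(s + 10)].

Cover (s - 5), set s=5: 4/((s + 10) at s=5) = 4/(15) = 4/15


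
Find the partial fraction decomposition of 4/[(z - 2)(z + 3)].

4/(z - 2)(z + 3) = P/(z - 2) + Q/(z + 3). P = 4/(2 + 3) = 4/5, Q = 4/(-3 - 2) = -4/5
Result: (4/5)/(z - 2) - (4/5)/(z + 3)


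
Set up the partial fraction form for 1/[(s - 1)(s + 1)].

Distinct linear factors: P/(s - 1) + Q/(s + 1)


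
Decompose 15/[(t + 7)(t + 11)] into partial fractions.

15/(t + 7)(t + 11) = P/(t + 7) + Q/(t + 11). P = 15/(-7 + 11) = 15/4, Q = 15/(-11 + 7) = -15/4
Result: (15/4)/(t + 7) - (15/4)/(t + 11)


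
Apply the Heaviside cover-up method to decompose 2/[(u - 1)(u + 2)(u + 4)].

Cover (u - 1), u=1: α = 2/[(1 + 2)(1 + 4)] = 2/15. Cover (u + 2), u=-2: β = 2/[(-2 - 1)(-2 + 4)] = -1/3. Cover (u + 4), u=-4: γ = 2/[(-4 - 1)(-4 + 2)] = 1/5.
Result: (2/15)/(u - 1) - (1/3)/(u + 2) + (1/5)/(u + 4)


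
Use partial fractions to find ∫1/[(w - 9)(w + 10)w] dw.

Cover-up: P = 1/171, Q = 1/190, R = -1/90. Decomposition: (1/171)/(w - 9) + (1/190)/(w + 10) - (1/90)/w. Integrate each term: (1/171) ln|(w - 9)| + (1/190) ln|(w + 10)| - (1/90) ln|w| + C


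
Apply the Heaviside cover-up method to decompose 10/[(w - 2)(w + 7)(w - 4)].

Cover (w - 2), w=2: P = 10/[(2 + 7)(2 - 4)] = -5/9. Cover (w + 7), w=-7: Q = 10/[(-7 - 2)(-7 - 4)] = 10/99. Cover (w - 4), w=4: R = 10/[(4 - 2)(4 + 7)] = 5/11.
Result: (-5/9)/(w - 2) + (10/99)/(w + 7) + (5/11)/(w - 4)


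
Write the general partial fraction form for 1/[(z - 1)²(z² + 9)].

Repeated linear + quadratic: P/(z - 1) + Q/(z - 1)² + (Rz + S)/(z² + 9)


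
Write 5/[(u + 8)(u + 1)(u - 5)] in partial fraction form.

Using cover-up method: α = 5/91, β = -5/42, γ = 5/78
Result: (5/91)/(u + 8) - (5/42)/(u + 1) + (5/78)/(u - 5)


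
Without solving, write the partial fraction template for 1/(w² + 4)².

Repeated quadratic factor: (Aw + B)/(w² + 4) + (Cw + D)/(w² + 4)²


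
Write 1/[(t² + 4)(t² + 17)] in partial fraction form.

Coefficient matching gives P = R = 0, Q = 1/(17-4) = 1/13, S = -Q = -1/13
Result: (1/13)/(t² + 4) - (1/13)/(t² + 17)


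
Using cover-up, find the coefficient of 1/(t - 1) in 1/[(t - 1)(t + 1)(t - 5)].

Cover (t - 1), set t=1: 1/[(1 + 1)(1 - 5)] = -1/8


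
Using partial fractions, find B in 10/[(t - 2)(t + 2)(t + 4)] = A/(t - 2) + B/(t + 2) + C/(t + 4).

Cover-up at t = -2: B = 10/[(-2 - 2)(-2 + 4)] = 10/[(-4)(2)] = -10/8 = -5/4


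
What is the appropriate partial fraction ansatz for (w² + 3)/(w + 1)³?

Repeated linear factor (power 3): P/(w + 1) + Q/(w + 1)² + R/(w + 1)³


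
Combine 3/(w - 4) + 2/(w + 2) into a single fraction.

Common denominator (w - 4)(w + 2). Numerator: 3(w + 2) + 2(w - 4) = (3w + 6) + (2w - 8) = 5w - 2
Result: (5w - 2)/[(w - 4)(w + 2)]


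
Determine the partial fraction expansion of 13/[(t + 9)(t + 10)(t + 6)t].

Using Heaviside cover-up: (13/27)/(t + 9) - (13/40)/(t + 10) - (13/72)/(t + 6) + (13/540)/t


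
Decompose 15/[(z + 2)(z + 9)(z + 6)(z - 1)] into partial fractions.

Using Heaviside cover-up: (-5/28)/(z + 2) - (1/14)/(z + 9) + (5/28)/(z + 6) + (1/14)/(z - 1)


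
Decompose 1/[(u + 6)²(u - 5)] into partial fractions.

Cover-up at u=5: C = 1/(5 + 6)² = 1/121. Cover-up at u=-6: B = 1/(-6 - 5) = -1/11. Comparing u² coeff: A = -C = -1/121
Result: (-1/121)/(u + 6) - (1/11)/(u + 6)² + (1/121)/(u - 5)


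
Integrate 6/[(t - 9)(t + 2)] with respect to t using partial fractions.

Decompose: 6/[(t - 9)(t + 2)] = (6/11)/(t - 9) - (6/11)/(t + 2). Integrate each term: (6/11) ln|(t - 9)| - (6/11) ln|(t + 2)| + C


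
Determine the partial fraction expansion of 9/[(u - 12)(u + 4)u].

Using cover-up method: P = 3/64, Q = 9/64, R = -3/16
Result: (3/64)/(u - 12) + (9/64)/(u + 4) - (3/16)/u


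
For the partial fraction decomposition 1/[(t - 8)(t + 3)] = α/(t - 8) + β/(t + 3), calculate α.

Cover-up at t = 8: α = 1/(8 + 3) = 1/11


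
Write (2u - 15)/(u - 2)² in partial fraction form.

(2u - 15) = α(u - 2) + β. At u = 2: β = 2·2 - 15 = -11. Coeff of u: α = 2
Result: 2/(u - 2) - 11/(u - 2)²


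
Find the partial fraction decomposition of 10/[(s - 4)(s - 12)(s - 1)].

Using cover-up method: P = -5/12, Q = 5/44, R = 10/33
Result: (-5/12)/(s - 4) + (5/44)/(s - 12) + (10/33)/(s - 1)


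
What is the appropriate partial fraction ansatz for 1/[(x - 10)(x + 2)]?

Distinct linear factors: A/(x - 10) + B/(x + 2)


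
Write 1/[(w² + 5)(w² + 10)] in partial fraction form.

Coefficient matching gives P = R = 0, Q = 1/(10-5) = 1/5, S = -Q = -1/5
Result: (1/5)/(w² + 5) - (1/5)/(w² + 10)


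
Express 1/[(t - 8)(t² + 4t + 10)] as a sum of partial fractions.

Cover-up at t = 8: P = 1/(8² + 4·8 + 10) = 1/106. Then Q = -P = -1/106, R = -P·(4 + 8) = -6/53
Result: (1/106)/(t - 8) - ((1/106)t + 6/53)/(t² + 4t + 10)


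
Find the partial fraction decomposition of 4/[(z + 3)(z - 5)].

4/(z + 3)(z - 5) = A/(z + 3) + B/(z - 5). A = 4/(-3 - 5) = -1/2, B = 4/(5 + 3) = 1/2
Result: (-1/2)/(z + 3) + (1/2)/(z - 5)


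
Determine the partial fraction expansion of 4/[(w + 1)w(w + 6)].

Using cover-up method: A = -4/5, B = 2/3, C = 2/15
Result: (-4/5)/(w + 1) + (2/3)/w + (2/15)/(w + 6)


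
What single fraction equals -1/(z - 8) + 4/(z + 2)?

Common denominator (z - 8)(z + 2). Numerator: -1(z + 2) + 4(z - 8) = (-z - 2) + (4z - 32) = 3z - 34
Result: (3z - 34)/[(z - 8)(z + 2)]


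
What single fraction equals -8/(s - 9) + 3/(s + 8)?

Common denominator (s - 9)(s + 8). Numerator: -8(s + 8) + 3(s - 9) = (-8s - 64) + (3s - 27) = -5s - 91
Result: (-5s - 91)/[(s - 9)(s + 8)]


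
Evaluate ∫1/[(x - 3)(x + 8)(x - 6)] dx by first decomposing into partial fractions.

Cover-up: P = -1/33, Q = 1/154, R = 1/42. Decomposition: (-1/33)/(x - 3) + (1/154)/(x + 8) + (1/42)/(x - 6). Integrate each term: (-1/33) ln|(x - 3)| + (1/154) ln|(x + 8)| + (1/42) ln|(x - 6)| + C


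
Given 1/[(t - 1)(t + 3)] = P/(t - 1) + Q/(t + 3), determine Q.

Cover-up at t = -3: Q = 1/(-3 - 1) = -1/4


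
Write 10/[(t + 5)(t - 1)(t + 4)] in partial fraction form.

Using cover-up method: α = 5/3, β = 1/3, γ = -2
Result: (5/3)/(t + 5) + (1/3)/(t - 1) - 2/(t + 4)


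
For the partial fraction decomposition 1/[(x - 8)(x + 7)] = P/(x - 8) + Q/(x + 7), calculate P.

Cover-up at x = 8: P = 1/(8 + 7) = 1/15


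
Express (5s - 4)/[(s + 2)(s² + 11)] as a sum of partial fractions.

At s=-2: A = (5·(-2) - 4)/((-2)² + 11) = -14/15. B = -A = 14/15, C = 5 - (-2)·A = 47/15
Result: (-14/15)/(s + 2) + ((14/15)s + 47/15)/(s² + 11)


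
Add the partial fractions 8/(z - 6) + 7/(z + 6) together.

Common denominator (z - 6)(z + 6). Numerator: 8(z + 6) + 7(z - 6) = (8z + 48) + (7z - 42) = 15z + 6
Result: (15z + 6)/[(z - 6)(z + 6)]


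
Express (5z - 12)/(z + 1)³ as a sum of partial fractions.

(5z - 12) = α(z + 1)² + β(z + 1) + γ. At z = -1: γ = 5·(-1) - 12 = -17. Coefficients: α = 0, β = 5
Result: 5/(z + 1)² - 17/(z + 1)³


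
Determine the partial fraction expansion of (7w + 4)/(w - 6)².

(7w + 4) = A(w - 6) + B. At w = 6: B = 7·6 + 4 = 46. Coeff of w: A = 7
Result: 7/(w - 6) + 46/(w - 6)²


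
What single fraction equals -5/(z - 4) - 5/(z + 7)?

Common denominator (z - 4)(z + 7). Numerator: -5(z + 7) - 5(z - 4) = (-5z - 35) - (5z - 20) = -10z - 15
Result: (-10z - 15)/[(z - 4)(z + 7)]


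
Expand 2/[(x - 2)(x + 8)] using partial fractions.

2/(x - 2)(x + 8) = P/(x - 2) + Q/(x + 8). P = 2/(2 + 8) = 1/5, Q = 2/(-8 - 2) = -1/5
Result: (1/5)/(x - 2) - (1/5)/(x + 8)


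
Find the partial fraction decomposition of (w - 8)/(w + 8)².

(w - 8) = P(w + 8) + Q. At w = -8: Q = 1·(-8) - 8 = -16. Coeff of w: P = 1
Result: 1/(w + 8) - 16/(w + 8)²


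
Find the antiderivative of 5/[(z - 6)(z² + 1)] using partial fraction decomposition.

Cover-up at z=6: P = 5/(6²+1) = 5/37. Coeff matching: Q = -5/37, R = -30/37. Decomposition: (5/37)/(z - 6) - ((5/37)z + 30/37)/(z² + 1). Integrate: linear → ln, quadratic → (1/2)ln + arctan: (5/37) ln|(z - 6)| - (5/74) ln(z² + 1) - (30/37) arctan(z) + C


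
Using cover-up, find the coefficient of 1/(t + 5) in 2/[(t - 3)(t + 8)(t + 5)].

Cover (t + 5), set t=-5: 2/[(-5 - 3)(-5 + 8)] = -1/12


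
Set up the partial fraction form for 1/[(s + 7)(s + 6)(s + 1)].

Three distinct linear factors: α/(s + 7) + β/(s + 6) + γ/(s + 1)


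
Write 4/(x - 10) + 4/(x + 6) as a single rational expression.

Common denominator (x - 10)(x + 6). Numerator: 4(x + 6) + 4(x - 10) = (4x + 24) + (4x - 40) = 8x - 16
Result: (8x - 16)/[(x - 10)(x + 6)]


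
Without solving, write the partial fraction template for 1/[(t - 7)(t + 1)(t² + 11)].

Two linear + quadratic: P/(t - 7) + Q/(t + 1) + (Rt + S)/(t² + 11)


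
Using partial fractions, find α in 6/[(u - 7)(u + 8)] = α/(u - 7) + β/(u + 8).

Cover-up at u = 7: α = 6/(7 + 8) = 6/15 = 2/5


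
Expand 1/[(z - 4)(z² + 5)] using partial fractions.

Cover-up at z = 4: P = 1/(4² + 5) = 1/21. Then Q = -P = -1/21, R = -P·(0 + 4) = -4/21
Result: (1/21)/(z - 4) - ((1/21)z + 4/21)/(z² + 5)


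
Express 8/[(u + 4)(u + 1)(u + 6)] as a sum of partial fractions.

Using cover-up method: A = -4/3, B = 8/15, C = 4/5
Result: (-4/3)/(u + 4) + (8/15)/(u + 1) + (4/5)/(u + 6)


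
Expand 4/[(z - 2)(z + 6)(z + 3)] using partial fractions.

Using cover-up method: A = 1/10, B = 1/6, C = -4/15
Result: (1/10)/(z - 2) + (1/6)/(z + 6) - (4/15)/(z + 3)


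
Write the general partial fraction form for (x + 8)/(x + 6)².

Repeated linear factor: P/(x + 6) + Q/(x + 6)²


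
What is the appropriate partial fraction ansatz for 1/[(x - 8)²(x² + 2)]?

Repeated linear + quadratic: α/(x - 8) + β/(x - 8)² + (γx + δ)/(x² + 2)


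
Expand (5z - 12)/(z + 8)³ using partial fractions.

(5z - 12) = α(z + 8)² + β(z + 8) + γ. At z = -8: γ = 5·(-8) - 12 = -52. Coefficients: α = 0, β = 5
Result: 5/(z + 8)² - 52/(z + 8)³


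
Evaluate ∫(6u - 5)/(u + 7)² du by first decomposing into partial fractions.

Decompose: P = 6, Q = 6·(-7) - 5 = -47, so (6u - 5)/(u + 7)² = 6/(u + 7) - 47/(u + 7)². Integrate: ∫ P/(u + 7) du = 6 ln|(u + 7)|; ∫ Q/(u + 7)² du = 47/(u + 7). Sum: 6 ln|(u + 7)| + 47/(u + 7) + C


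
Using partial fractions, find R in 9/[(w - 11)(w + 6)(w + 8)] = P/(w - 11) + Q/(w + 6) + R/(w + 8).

Cover-up at w = -8: R = 9/[(-8 - 11)(-8 + 6)] = 9/[(-19)(-2)] = 9/38


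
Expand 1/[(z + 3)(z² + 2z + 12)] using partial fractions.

Cover-up at z = -3: P = 1/((-3)² + 2·(-3) + 12) = 1/15. Then Q = -P = -1/15, R = -P·(2 - 3) = 1/15
Result: (1/15)/(z + 3) - ((1/15)z - 1/15)/(z² + 2z + 12)


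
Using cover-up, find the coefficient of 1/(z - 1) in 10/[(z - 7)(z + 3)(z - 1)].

Cover (z - 1), set z=1: 10/[(1 - 7)(1 + 3)] = -5/12


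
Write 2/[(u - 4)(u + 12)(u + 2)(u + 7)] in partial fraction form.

Using Heaviside cover-up: (1/528)/(u - 4) - (1/400)/(u + 12) - (1/150)/(u + 2) + (2/275)/(u + 7)


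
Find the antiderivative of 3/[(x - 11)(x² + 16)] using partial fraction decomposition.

Cover-up at x=11: A = 3/(11²+16) = 3/137. Coeff matching: B = -3/137, C = -33/137. Decomposition: (3/137)/(x - 11) - ((3/137)x + 33/137)/(x² + 16). Integrate: linear → ln, quadratic → (1/2)ln + arctan: (3/137) ln|(x - 11)| - (3/274) ln(x² + 16) - (33/548) arctan(x/4) + C


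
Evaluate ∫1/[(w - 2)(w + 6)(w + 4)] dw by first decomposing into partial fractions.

Cover-up: A = 1/48, B = 1/16, C = -1/12. Decomposition: (1/48)/(w - 2) + (1/16)/(w + 6) - (1/12)/(w + 4). Integrate each term: (1/48) ln|(w - 2)| + (1/16) ln|(w + 6)| - (1/12) ln|(w + 4)| + C


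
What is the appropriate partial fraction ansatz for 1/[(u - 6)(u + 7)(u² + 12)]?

Two linear + quadratic: α/(u - 6) + β/(u + 7) + (γu + δ)/(u² + 12)


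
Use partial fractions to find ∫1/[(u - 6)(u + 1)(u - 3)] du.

Cover-up: P = 1/21, Q = 1/28, R = -1/12. Decomposition: (1/21)/(u - 6) + (1/28)/(u + 1) - (1/12)/(u - 3). Integrate each term: (1/21) ln|(u - 6)| + (1/28) ln|(u + 1)| - (1/12) ln|(u - 3)| + C


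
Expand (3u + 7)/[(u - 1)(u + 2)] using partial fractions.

At u=1: α = (3·1 + 7)/(1 + 2) = 10/3. At u=-2: β = (3·(-2) + 7)/(-2 - 1) = -1/3
Result: (10/3)/(u - 1) - (1/3)/(u + 2)


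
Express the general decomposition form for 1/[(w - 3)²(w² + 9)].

Repeated linear + quadratic: α/(w - 3) + β/(w - 3)² + (γw + δ)/(w² + 9)


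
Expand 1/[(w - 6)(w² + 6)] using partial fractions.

Cover-up at w = 6: α = 1/(6² + 6) = 1/42. Then β = -α = -1/42, γ = -α·(0 + 6) = -1/7
Result: (1/42)/(w - 6) - ((1/42)w + 1/7)/(w² + 6)


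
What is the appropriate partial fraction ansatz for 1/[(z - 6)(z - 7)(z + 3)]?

Three distinct linear factors: A/(z - 6) + B/(z - 7) + C/(z + 3)


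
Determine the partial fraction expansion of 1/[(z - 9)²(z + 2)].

Cover-up at z=-2: γ = 1/(-2 - 9)² = 1/121. Cover-up at z=9: β = 1/(9 + 2) = 1/11. Comparing z² coeff: α = -γ = -1/121
Result: (-1/121)/(z - 9) + (1/11)/(z - 9)² + (1/121)/(z + 2)


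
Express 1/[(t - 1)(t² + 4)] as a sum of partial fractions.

Cover-up at t = 1: P = 1/(1² + 4) = 1/5. Then Q = -P = -1/5, R = -P·(0 + 1) = -1/5
Result: (1/5)/(t - 1) - ((1/5)t + 1/5)/(t² + 4)


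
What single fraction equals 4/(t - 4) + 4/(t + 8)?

Common denominator (t - 4)(t + 8). Numerator: 4(t + 8) + 4(t - 4) = (4t + 32) + (4t - 16) = 8t + 16
Result: (8t + 16)/[(t - 4)(t + 8)]


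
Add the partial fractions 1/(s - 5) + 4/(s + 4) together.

Common denominator (s - 5)(s + 4). Numerator: 1(s + 4) + 4(s - 5) = (s + 4) + (4s - 20) = 5s - 16
Result: (5s - 16)/[(s - 5)(s + 4)]


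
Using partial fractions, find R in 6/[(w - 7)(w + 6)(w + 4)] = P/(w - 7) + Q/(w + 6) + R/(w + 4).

Cover-up at w = -4: R = 6/[(-4 - 7)(-4 + 6)] = 6/[(-11)(2)] = -6/22 = -3/11


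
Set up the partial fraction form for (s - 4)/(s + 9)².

Repeated linear factor: α/(s + 9) + β/(s + 9)²


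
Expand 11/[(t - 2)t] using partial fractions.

11/(t - 2)t = A/(t - 2) + B/t. A = 11/(2 - 0) = 11/2, B = 11/(0 - 2) = -11/2
Result: (11/2)/(t - 2) - (11/2)/t


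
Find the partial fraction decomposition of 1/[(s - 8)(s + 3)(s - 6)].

Using cover-up method: P = 1/22, Q = 1/99, R = -1/18
Result: (1/22)/(s - 8) + (1/99)/(s + 3) - (1/18)/(s - 6)


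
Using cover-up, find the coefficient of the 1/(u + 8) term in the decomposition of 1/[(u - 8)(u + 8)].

Cover (u + 8), set u=-8: 1/((u - 8) at u=-8) = 1/(-16) = -1/16


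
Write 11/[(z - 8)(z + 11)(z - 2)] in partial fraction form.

Using cover-up method: α = 11/114, β = 11/247, γ = -11/78
Result: (11/114)/(z - 8) + (11/247)/(z + 11) - (11/78)/(z - 2)


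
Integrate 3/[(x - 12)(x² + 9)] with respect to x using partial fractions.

Cover-up at x=12: P = 3/(12²+9) = 1/51. Coeff matching: Q = -1/51, R = -4/17. Decomposition: (1/51)/(x - 12) - ((1/51)x + 4/17)/(x² + 9). Integrate: linear → ln, quadratic → (1/2)ln + arctan: (1/51) ln|(x - 12)| - (1/102) ln(x² + 9) - (4/51) arctan(x/3) + C


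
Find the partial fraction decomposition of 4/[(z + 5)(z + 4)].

4/(z + 5)(z + 4) = A/(z + 5) + B/(z + 4). A = 4/(-5 + 4) = -4, B = 4/(-4 + 5) = 4
Result: -4/(z + 5) + 4/(z + 4)


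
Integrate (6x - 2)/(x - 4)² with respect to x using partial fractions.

Decompose: A = 6, B = 6·4 - 2 = 22, so (6x - 2)/(x - 4)² = 6/(x - 4) + 22/(x - 4)². Integrate: ∫ A/(x - 4) dx = 6 ln|(x - 4)|; ∫ B/(x - 4)² dx = -22/(x - 4). Sum: 6 ln|(x - 4)| - 22/(x - 4) + C


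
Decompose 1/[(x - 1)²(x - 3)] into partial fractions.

Cover-up at x=3: C = 1/(3 - 1)² = 1/4. Cover-up at x=1: B = 1/(1 - 3) = -1/2. Comparing x² coeff: A = -C = -1/4
Result: (-1/4)/(x - 1) - (1/2)/(x - 1)² + (1/4)/(x - 3)


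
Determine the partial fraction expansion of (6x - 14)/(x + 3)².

(6x - 14) = P(x + 3) + Q. At x = -3: Q = 6·(-3) - 14 = -32. Coeff of x: P = 6
Result: 6/(x + 3) - 32/(x + 3)²


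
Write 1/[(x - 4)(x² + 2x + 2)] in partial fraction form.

Cover-up at x = 4: A = 1/(4² + 2·4 + 2) = 1/26. Then B = -A = -1/26, C = -A·(2 + 4) = -3/13
Result: (1/26)/(x - 4) - ((1/26)x + 3/13)/(x² + 2x + 2)


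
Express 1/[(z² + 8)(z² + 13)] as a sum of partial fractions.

Coefficient matching gives P = R = 0, Q = 1/(13-8) = 1/5, S = -Q = -1/5
Result: (1/5)/(z² + 8) - (1/5)/(z² + 13)


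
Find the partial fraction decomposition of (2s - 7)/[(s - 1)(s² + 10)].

At s=1: A = (2·1 - 7)/(1² + 10) = -5/11. B = -A = 5/11, C = 2 - 1·A = 27/11
Result: (-5/11)/(s - 1) + ((5/11)s + 27/11)/(s² + 10)


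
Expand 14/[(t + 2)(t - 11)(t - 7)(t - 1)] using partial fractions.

Using Heaviside cover-up: (-14/351)/(t + 2) + (7/260)/(t - 11) - (7/108)/(t - 7) + (7/90)/(t - 1)


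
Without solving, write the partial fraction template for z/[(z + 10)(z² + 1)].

Linear + irreducible quadratic: A/(z + 10) + (Bz + C)/(z² + 1)


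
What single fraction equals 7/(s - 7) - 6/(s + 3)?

Common denominator (s - 7)(s + 3). Numerator: 7(s + 3) - 6(s - 7) = (7s + 21) - (6s - 42) = s + 63
Result: (s + 63)/[(s - 7)(s + 3)]


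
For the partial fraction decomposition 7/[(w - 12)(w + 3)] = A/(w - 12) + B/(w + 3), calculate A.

Cover-up at w = 12: A = 7/(12 + 3) = 7/15


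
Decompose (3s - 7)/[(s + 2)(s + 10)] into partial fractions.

At s=-2: P = (3·(-2) - 7)/(-2 + 10) = -13/8. At s=-10: Q = (3·(-10) - 7)/(-10 + 2) = 37/8
Result: (-13/8)/(s + 2) + (37/8)/(s + 10)


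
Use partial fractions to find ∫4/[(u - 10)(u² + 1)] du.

Cover-up at u=10: α = 4/(10²+1) = 4/101. Coeff matching: β = -4/101, γ = -40/101. Decomposition: (4/101)/(u - 10) - ((4/101)u + 40/101)/(u² + 1). Integrate: linear → ln, quadratic → (1/2)ln + arctan: (4/101) ln|(u - 10)| - (2/101) ln(u² + 1) - (40/101) arctan(u) + C


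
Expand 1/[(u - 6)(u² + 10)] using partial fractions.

Cover-up at u = 6: A = 1/(6² + 10) = 1/46. Then B = -A = -1/46, C = -A·(0 + 6) = -3/23
Result: (1/46)/(u - 6) - ((1/46)u + 3/23)/(u² + 10)


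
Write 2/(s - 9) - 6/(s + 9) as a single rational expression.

Common denominator (s - 9)(s + 9). Numerator: 2(s + 9) - 6(s - 9) = (2s + 18) - (6s - 54) = -4s + 72
Result: (-4s + 72)/[(s - 9)(s + 9)]


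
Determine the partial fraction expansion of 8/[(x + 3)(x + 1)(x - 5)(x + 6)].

Using Heaviside cover-up: (1/6)/(x + 3) - (2/15)/(x + 1) + (1/66)/(x - 5) - (8/165)/(x + 6)


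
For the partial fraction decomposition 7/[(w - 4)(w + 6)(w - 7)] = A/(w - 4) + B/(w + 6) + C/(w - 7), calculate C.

Cover-up at w = 7: C = 7/[(7 - 4)(7 + 6)] = 7/[(3)(13)] = 7/39


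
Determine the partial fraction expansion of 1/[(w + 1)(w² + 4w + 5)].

Cover-up at w = -1: A = 1/((-1)² + 4·(-1) + 5) = 1/2. Then B = -A = -1/2, C = -A·(4 - 1) = -3/2
Result: (1/2)/(w + 1) - ((1/2)w + 3/2)/(w² + 4w + 5)


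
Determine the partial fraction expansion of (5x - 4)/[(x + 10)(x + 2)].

At x=-10: A = (5·(-10) - 4)/(-10 + 2) = 27/4. At x=-2: B = (5·(-2) - 4)/(-2 + 10) = -7/4
Result: (27/4)/(x + 10) - (7/4)/(x + 2)


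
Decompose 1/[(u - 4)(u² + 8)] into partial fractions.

Cover-up at u = 4: A = 1/(4² + 8) = 1/24. Then B = -A = -1/24, C = -A·(0 + 4) = -1/6
Result: (1/24)/(u - 4) - ((1/24)u + 1/6)/(u² + 8)


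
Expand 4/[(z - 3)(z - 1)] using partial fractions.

4/(z - 3)(z - 1) = A/(z - 3) + B/(z - 1). A = 4/(3 - 1) = 2, B = 4/(1 - 3) = -2
Result: 2/(z - 3) - 2/(z - 1)


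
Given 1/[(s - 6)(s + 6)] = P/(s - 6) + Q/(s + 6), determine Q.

Cover-up at s = -6: Q = 1/(-6 - 6) = -1/12


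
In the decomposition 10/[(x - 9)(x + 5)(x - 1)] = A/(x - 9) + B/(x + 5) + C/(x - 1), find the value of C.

Cover-up at x = 1: C = 10/[(1 - 9)(1 + 5)] = 10/[(-8)(6)] = -10/48 = -5/24


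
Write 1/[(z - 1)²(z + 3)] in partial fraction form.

Cover-up at z=-3: C = 1/(-3 - 1)² = 1/16. Cover-up at z=1: B = 1/(1 + 3) = 1/4. Comparing z² coeff: A = -C = -1/16
Result: (-1/16)/(z - 1) + (1/4)/(z - 1)² + (1/16)/(z + 3)


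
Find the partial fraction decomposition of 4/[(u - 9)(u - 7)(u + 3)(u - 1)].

Using Heaviside cover-up: (1/48)/(u - 9) - (1/30)/(u - 7) - (1/120)/(u + 3) + (1/48)/(u - 1)


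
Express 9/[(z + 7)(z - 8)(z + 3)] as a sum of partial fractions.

Using cover-up method: α = 3/20, β = 3/55, γ = -9/44
Result: (3/20)/(z + 7) + (3/55)/(z - 8) - (9/44)/(z + 3)


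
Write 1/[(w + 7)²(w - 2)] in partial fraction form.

Cover-up at w=2: γ = 1/(2 + 7)² = 1/81. Cover-up at w=-7: β = 1/(-7 - 2) = -1/9. Comparing w² coeff: α = -γ = -1/81
Result: (-1/81)/(w + 7) - (1/9)/(w + 7)² + (1/81)/(w - 2)


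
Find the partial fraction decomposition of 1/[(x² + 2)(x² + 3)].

Coefficient matching gives A = C = 0, B = 1/(3-2) = 1, D = -B = -1
Result: 1/(x² + 2) - 1/(x² + 3)


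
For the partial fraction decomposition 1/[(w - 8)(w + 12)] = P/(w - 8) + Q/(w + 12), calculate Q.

Cover-up at w = -12: Q = 1/(-12 - 8) = -1/20


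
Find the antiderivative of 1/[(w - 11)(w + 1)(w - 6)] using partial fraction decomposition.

Cover-up: P = 1/60, Q = 1/84, R = -1/35. Decomposition: (1/60)/(w - 11) + (1/84)/(w + 1) - (1/35)/(w - 6). Integrate each term: (1/60) ln|(w - 11)| + (1/84) ln|(w + 1)| - (1/35) ln|(w - 6)| + C


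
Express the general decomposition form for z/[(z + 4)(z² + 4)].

Linear + irreducible quadratic: A/(z + 4) + (Bz + C)/(z² + 4)


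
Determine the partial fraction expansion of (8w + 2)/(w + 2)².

(8w + 2) = P(w + 2) + Q. At w = -2: Q = 8·(-2) + 2 = -14. Coeff of w: P = 8
Result: 8/(w + 2) - 14/(w + 2)²


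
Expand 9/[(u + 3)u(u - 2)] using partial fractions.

Using cover-up method: A = 3/5, B = -3/2, C = 9/10
Result: (3/5)/(u + 3) - (3/2)/u + (9/10)/(u - 2)


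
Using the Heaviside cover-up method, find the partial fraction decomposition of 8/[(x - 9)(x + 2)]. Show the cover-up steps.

Cover (x - 9): set x=9, get P = 8/(9 + 2) = 8/11. Cover (x + 2): set x=-2, get Q = 8/(-2 - 9) = -8/11.
Result: (8/11)/(x - 9) - (8/11)/(x + 2)


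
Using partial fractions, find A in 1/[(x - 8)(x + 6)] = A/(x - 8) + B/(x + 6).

Cover-up at x = 8: A = 1/(8 + 6) = 1/14


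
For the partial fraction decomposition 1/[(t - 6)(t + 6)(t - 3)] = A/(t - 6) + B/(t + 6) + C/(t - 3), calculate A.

Cover-up at t = 6: A = 1/[(6 + 6)(6 - 3)] = 1/[(12)(3)] = 1/36


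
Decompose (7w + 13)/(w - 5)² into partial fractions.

(7w + 13) = A(w - 5) + B. At w = 5: B = 7·5 + 13 = 48. Coeff of w: A = 7
Result: 7/(w - 5) + 48/(w - 5)²


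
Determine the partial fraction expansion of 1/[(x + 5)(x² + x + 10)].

Cover-up at x = -5: A = 1/((-5)² + 1·(-5) + 10) = 1/30. Then B = -A = -1/30, C = -A·(1 - 5) = 2/15
Result: (1/30)/(x + 5) - ((1/30)x - 2/15)/(x² + x + 10)


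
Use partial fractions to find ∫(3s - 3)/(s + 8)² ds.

Decompose: A = 3, B = 3·(-8) - 3 = -27, so (3s - 3)/(s + 8)² = 3/(s + 8) - 27/(s + 8)². Integrate: ∫ A/(s + 8) ds = 3 ln|(s + 8)|; ∫ B/(s + 8)² ds = 27/(s + 8). Sum: 3 ln|(s + 8)| + 27/(s + 8) + C


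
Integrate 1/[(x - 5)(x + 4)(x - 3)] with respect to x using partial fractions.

Cover-up: A = 1/18, B = 1/63, C = -1/14. Decomposition: (1/18)/(x - 5) + (1/63)/(x + 4) - (1/14)/(x - 3). Integrate each term: (1/18) ln|(x - 5)| + (1/63) ln|(x + 4)| - (1/14) ln|(x - 3)| + C


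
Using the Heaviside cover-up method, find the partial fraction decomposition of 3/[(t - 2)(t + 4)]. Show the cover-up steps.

Cover (t - 2): set t=2, get P = 3/(2 + 4) = 1/2. Cover (t + 4): set t=-4, get Q = 3/(-4 - 2) = -1/2.
Result: (1/2)/(t - 2) - (1/2)/(t + 4)


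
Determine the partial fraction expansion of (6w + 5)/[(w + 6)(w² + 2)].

At w=-6: α = (6·(-6) + 5)/((-6)² + 2) = -31/38. β = -α = 31/38, γ = 6 - (-6)·α = 21/19
Result: (-31/38)/(w + 6) + ((31/38)w + 21/19)/(w² + 2)


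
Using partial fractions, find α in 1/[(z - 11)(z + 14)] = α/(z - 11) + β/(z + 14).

Cover-up at z = 11: α = 1/(11 + 14) = 1/25


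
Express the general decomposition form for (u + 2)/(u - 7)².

Repeated linear factor: α/(u - 7) + β/(u - 7)²


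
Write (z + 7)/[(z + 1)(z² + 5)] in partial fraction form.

At z=-1: α = (1·(-1) + 7)/((-1)² + 5) = 1. β = -α = -1, γ = 1 - (-1)·α = 2
Result: 1/(z + 1) - (z - 2)/(z² + 5)


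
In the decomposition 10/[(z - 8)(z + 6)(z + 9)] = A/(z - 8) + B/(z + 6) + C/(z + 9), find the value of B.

Cover-up at z = -6: B = 10/[(-6 - 8)(-6 + 9)] = 10/[(-14)(3)] = -10/42 = -5/21


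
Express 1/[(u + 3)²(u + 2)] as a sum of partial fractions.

Cover-up at u=-2: C = 1/(-2 + 3)² = 1. Cover-up at u=-3: B = 1/(-3 + 2) = -1. Comparing u² coeff: A = -C = -1
Result: -1/(u + 3) - 1/(u + 3)² + 1/(u + 2)


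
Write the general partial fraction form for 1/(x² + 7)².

Repeated quadratic factor: (Px + Q)/(x² + 7) + (Rx + S)/(x² + 7)²


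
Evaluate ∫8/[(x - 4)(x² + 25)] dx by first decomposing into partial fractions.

Cover-up at x=4: A = 8/(4²+25) = 8/41. Coeff matching: B = -8/41, C = -32/41. Decomposition: (8/41)/(x - 4) - ((8/41)x + 32/41)/(x² + 25). Integrate: linear → ln, quadratic → (1/2)ln + arctan: (8/41) ln|(x - 4)| - (4/41) ln(x² + 25) - (32/205) arctan(x/5) + C


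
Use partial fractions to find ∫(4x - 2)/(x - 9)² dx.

Decompose: α = 4, β = 4·9 - 2 = 34, so (4x - 2)/(x - 9)² = 4/(x - 9) + 34/(x - 9)². Integrate: ∫ α/(x - 9) dx = 4 ln|(x - 9)|; ∫ β/(x - 9)² dx = -34/(x - 9). Sum: 4 ln|(x - 9)| - 34/(x - 9) + C


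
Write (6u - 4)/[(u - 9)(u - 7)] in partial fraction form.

At u=9: A = (6·9 - 4)/(9 - 7) = 25. At u=7: B = (6·7 - 4)/(7 - 9) = -19
Result: 25/(u - 9) - 19/(u - 7)


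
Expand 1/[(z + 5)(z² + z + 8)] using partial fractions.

Cover-up at z = -5: α = 1/((-5)² + 1·(-5) + 8) = 1/28. Then β = -α = -1/28, γ = -α·(1 - 5) = 1/7
Result: (1/28)/(z + 5) - ((1/28)z - 1/7)/(z² + z + 8)


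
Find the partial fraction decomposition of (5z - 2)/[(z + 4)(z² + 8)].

At z=-4: A = (5·(-4) - 2)/((-4)² + 8) = -11/12. B = -A = 11/12, C = 5 - (-4)·A = 4/3
Result: (-11/12)/(z + 4) + ((11/12)z + 4/3)/(z² + 8)


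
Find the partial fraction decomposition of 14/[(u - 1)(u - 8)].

14/(u - 1)(u - 8) = A/(u - 1) + B/(u - 8). A = 14/(1 - 8) = -2, B = 14/(8 - 1) = 2
Result: -2/(u - 1) + 2/(u - 8)


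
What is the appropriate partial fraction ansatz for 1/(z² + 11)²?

Repeated quadratic factor: (Pz + Q)/(z² + 11) + (Rz + S)/(z² + 11)²


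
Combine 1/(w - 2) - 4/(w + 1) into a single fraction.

Common denominator (w - 2)(w + 1). Numerator: 1(w + 1) - 4(w - 2) = (w + 1) - (4w - 8) = -3w + 9
Result: (-3w + 9)/[(w - 2)(w + 1)]


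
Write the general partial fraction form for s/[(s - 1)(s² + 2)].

Linear + irreducible quadratic: A/(s - 1) + (Bs + C)/(s² + 2)


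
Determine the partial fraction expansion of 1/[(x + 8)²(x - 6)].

Cover-up at x=6: C = 1/(6 + 8)² = 1/196. Cover-up at x=-8: B = 1/(-8 - 6) = -1/14. Comparing x² coeff: A = -C = -1/196
Result: (-1/196)/(x + 8) - (1/14)/(x + 8)² + (1/196)/(x - 6)


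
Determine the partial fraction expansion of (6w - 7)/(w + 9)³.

(6w - 7) = P(w + 9)² + Q(w + 9) + R. At w = -9: R = 6·(-9) - 7 = -61. Coefficients: P = 0, Q = 6
Result: 6/(w + 9)² - 61/(w + 9)³


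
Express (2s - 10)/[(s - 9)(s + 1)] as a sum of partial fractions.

At s=9: α = (2·9 - 10)/(9 + 1) = 4/5. At s=-1: β = (2·(-1) - 10)/(-1 - 9) = 6/5
Result: (4/5)/(s - 9) + (6/5)/(s + 1)


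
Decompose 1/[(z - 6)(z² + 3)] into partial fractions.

Cover-up at z = 6: P = 1/(6² + 3) = 1/39. Then Q = -P = -1/39, R = -P·(0 + 6) = -2/13
Result: (1/39)/(z - 6) - ((1/39)z + 2/13)/(z² + 3)


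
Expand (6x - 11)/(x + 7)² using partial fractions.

(6x - 11) = α(x + 7) + β. At x = -7: β = 6·(-7) - 11 = -53. Coeff of x: α = 6
Result: 6/(x + 7) - 53/(x + 7)²


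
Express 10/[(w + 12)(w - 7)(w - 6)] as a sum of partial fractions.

Using cover-up method: P = 5/171, Q = 10/19, R = -5/9
Result: (5/171)/(w + 12) + (10/19)/(w - 7) - (5/9)/(w - 6)


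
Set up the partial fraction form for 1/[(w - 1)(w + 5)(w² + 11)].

Two linear + quadratic: P/(w - 1) + Q/(w + 5) + (Rw + S)/(w² + 11)


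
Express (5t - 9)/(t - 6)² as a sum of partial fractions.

(5t - 9) = P(t - 6) + Q. At t = 6: Q = 5·6 - 9 = 21. Coeff of t: P = 5
Result: 5/(t - 6) + 21/(t - 6)²


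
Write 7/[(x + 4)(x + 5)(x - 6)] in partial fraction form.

Using cover-up method: P = -7/10, Q = 7/11, R = 7/110
Result: (-7/10)/(x + 4) + (7/11)/(x + 5) + (7/110)/(x - 6)


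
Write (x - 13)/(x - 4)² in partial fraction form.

(x - 13) = α(x - 4) + β. At x = 4: β = 1·4 - 13 = -9. Coeff of x: α = 1
Result: 1/(x - 4) - 9/(x - 4)²


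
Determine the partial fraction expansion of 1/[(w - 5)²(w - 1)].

Cover-up at w=1: γ = 1/(1 - 5)² = 1/16. Cover-up at w=5: β = 1/(5 - 1) = 1/4. Comparing w² coeff: α = -γ = -1/16
Result: (-1/16)/(w - 5) + (1/4)/(w - 5)² + (1/16)/(w - 1)


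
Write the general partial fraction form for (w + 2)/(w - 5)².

Repeated linear factor: P/(w - 5) + Q/(w - 5)²


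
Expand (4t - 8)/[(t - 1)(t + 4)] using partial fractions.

At t=1: A = (4·1 - 8)/(1 + 4) = -4/5. At t=-4: B = (4·(-4) - 8)/(-4 - 1) = 24/5
Result: (-4/5)/(t - 1) + (24/5)/(t + 4)


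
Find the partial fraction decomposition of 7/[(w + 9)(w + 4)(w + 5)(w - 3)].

Using Heaviside cover-up: (-7/240)/(w + 9) - (1/5)/(w + 4) + (7/32)/(w + 5) + (1/96)/(w - 3)


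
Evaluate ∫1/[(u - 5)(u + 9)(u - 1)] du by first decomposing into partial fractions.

Cover-up: P = 1/56, Q = 1/140, R = -1/40. Decomposition: (1/56)/(u - 5) + (1/140)/(u + 9) - (1/40)/(u - 1). Integrate each term: (1/56) ln|(u - 5)| + (1/140) ln|(u + 9)| - (1/40) ln|(u - 1)| + C


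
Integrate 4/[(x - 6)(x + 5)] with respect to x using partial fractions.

Decompose: 4/[(x - 6)(x + 5)] = (4/11)/(x - 6) - (4/11)/(x + 5). Integrate each term: (4/11) ln|(x - 6)| - (4/11) ln|(x + 5)| + C


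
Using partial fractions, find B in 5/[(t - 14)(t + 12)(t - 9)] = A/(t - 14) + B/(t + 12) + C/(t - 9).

Cover-up at t = -12: B = 5/[(-12 - 14)(-12 - 9)] = 5/[(-26)(-21)] = 5/546


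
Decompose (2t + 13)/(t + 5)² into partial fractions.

(2t + 13) = A(t + 5) + B. At t = -5: B = 2·(-5) + 13 = 3. Coeff of t: A = 2
Result: 2/(t + 5) + 3/(t + 5)²


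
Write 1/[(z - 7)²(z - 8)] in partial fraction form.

Cover-up at z=8: C = 1/(8 - 7)² = 1. Cover-up at z=7: B = 1/(7 - 8) = -1. Comparing z² coeff: A = -C = -1
Result: -1/(z - 7) - 1/(z - 7)² + 1/(z - 8)


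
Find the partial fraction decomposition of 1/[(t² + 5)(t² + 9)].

Coefficient matching gives A = C = 0, B = 1/(9-5) = 1/4, D = -B = -1/4
Result: (1/4)/(t² + 5) - (1/4)/(t² + 9)


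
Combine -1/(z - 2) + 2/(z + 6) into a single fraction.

Common denominator (z - 2)(z + 6). Numerator: -1(z + 6) + 2(z - 2) = (-z - 6) + (2z - 4) = z - 10
Result: (z - 10)/[(z - 2)(z + 6)]


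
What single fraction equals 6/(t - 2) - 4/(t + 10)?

Common denominator (t - 2)(t + 10). Numerator: 6(t + 10) - 4(t - 2) = (6t + 60) - (4t - 8) = 2t + 68
Result: (2t + 68)/[(t - 2)(t + 10)]


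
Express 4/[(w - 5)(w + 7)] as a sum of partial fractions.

4/(w - 5)(w + 7) = P/(w - 5) + Q/(w + 7). P = 4/(5 + 7) = 1/3, Q = 4/(-7 - 5) = -1/3
Result: (1/3)/(w - 5) - (1/3)/(w + 7)


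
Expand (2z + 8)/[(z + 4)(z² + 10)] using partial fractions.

At z=-4: A = (2·(-4) + 8)/((-4)² + 10) = 0. B = -A = 0, C = 2 - (-4)·A = 2
Result: (2)/(z² + 10)


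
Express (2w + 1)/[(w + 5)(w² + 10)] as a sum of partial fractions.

At w=-5: A = (2·(-5) + 1)/((-5)² + 10) = -9/35. B = -A = 9/35, C = 2 - (-5)·A = 5/7
Result: (-9/35)/(w + 5) + ((9/35)w + 5/7)/(w² + 10)


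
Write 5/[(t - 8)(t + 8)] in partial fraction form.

5/(t - 8)(t + 8) = P/(t - 8) + Q/(t + 8). P = 5/(8 + 8) = 5/16, Q = 5/(-8 - 8) = -5/16
Result: (5/16)/(t - 8) - (5/16)/(t + 8)


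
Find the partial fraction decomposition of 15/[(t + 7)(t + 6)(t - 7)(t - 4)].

Using Heaviside cover-up: (-15/154)/(t + 7) + (3/26)/(t + 6) + (5/182)/(t - 7) - (1/22)/(t - 4)


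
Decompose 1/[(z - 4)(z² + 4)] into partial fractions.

Cover-up at z = 4: A = 1/(4² + 4) = 1/20. Then B = -A = -1/20, C = -A·(0 + 4) = -1/5
Result: (1/20)/(z - 4) - ((1/20)z + 1/5)/(z² + 4)


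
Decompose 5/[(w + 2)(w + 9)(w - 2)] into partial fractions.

Using cover-up method: α = -5/28, β = 5/77, γ = 5/44
Result: (-5/28)/(w + 2) + (5/77)/(w + 9) + (5/44)/(w - 2)


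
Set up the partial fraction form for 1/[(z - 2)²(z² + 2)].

Repeated linear + quadratic: P/(z - 2) + Q/(z - 2)² + (Rz + S)/(z² + 2)


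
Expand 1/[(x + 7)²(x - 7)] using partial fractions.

Cover-up at x=7: C = 1/(7 + 7)² = 1/196. Cover-up at x=-7: B = 1/(-7 - 7) = -1/14. Comparing x² coeff: A = -C = -1/196
Result: (-1/196)/(x + 7) - (1/14)/(x + 7)² + (1/196)/(x - 7)


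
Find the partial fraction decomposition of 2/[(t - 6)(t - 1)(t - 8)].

Using cover-up method: α = -1/5, β = 2/35, γ = 1/7
Result: (-1/5)/(t - 6) + (2/35)/(t - 1) + (1/7)/(t - 8)


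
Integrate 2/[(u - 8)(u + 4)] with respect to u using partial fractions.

Decompose: 2/[(u - 8)(u + 4)] = (1/6)/(u - 8) - (1/6)/(u + 4). Integrate each term: (1/6) ln|(u - 8)| - (1/6) ln|(u + 4)| + C


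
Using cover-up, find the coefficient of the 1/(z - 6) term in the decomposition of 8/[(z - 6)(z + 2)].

Cover (z - 6), set z=6: 8/((z + 2) at z=6) = 8/(8) = 1


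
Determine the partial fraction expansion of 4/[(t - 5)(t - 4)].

4/(t - 5)(t - 4) = A/(t - 5) + B/(t - 4). A = 4/(5 - 4) = 4, B = 4/(4 - 5) = -4
Result: 4/(t - 5) - 4/(t - 4)
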